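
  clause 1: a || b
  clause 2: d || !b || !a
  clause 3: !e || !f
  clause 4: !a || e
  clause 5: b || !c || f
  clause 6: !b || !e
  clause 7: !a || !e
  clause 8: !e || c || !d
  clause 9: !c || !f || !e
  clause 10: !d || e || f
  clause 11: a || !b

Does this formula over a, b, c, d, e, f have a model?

No

Suppose a = true.
The clause (e) is unit, so e = true.
Now (!e) is unsatisfied and unit — conflict.
Backtrack on a: now try a = false.
The clause (b) is unit, so b = true.
Now (!b) is unsatisfied and unit — conflict.
Neither a = true nor a = false works.
No assignment satisfies every clause.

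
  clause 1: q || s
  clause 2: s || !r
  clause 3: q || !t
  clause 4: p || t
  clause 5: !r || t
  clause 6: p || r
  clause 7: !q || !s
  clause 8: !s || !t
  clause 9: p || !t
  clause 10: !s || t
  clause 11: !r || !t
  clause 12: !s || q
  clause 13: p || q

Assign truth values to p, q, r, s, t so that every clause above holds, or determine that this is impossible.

p=true,  q=true,  r=false,  s=false,  t=false

Suppose q = true.
(!s) alone gives s = false.
(!r) alone gives r = false.
(p) alone gives p = true.
All clauses hold; t can take either value.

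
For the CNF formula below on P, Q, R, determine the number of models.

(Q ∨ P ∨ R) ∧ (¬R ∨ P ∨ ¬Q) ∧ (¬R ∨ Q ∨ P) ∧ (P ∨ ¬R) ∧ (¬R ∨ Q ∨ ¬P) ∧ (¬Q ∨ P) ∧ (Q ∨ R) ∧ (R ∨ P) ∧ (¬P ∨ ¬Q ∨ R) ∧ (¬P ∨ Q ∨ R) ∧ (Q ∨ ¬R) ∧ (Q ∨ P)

1

There are 2^3 = 8 truth assignments over (P, Q, R).
Check each against the 12 clauses (columns in the order P, Q, R):
  F F F  ✗ fails (Q ∨ P ∨ R)
  F F T  ✗ fails (¬R ∨ Q ∨ P)
  F T F  ✗ fails (¬Q ∨ P)
  F T T  ✗ fails (¬R ∨ P ∨ ¬Q)
  T F F  ✗ fails (Q ∨ R)
  T F T  ✗ fails (¬R ∨ Q ∨ ¬P)
  T T F  ✗ fails (¬P ∨ ¬Q ∨ R)
  T T T  ✓ satisfies all
1 of the 8 rows is a model.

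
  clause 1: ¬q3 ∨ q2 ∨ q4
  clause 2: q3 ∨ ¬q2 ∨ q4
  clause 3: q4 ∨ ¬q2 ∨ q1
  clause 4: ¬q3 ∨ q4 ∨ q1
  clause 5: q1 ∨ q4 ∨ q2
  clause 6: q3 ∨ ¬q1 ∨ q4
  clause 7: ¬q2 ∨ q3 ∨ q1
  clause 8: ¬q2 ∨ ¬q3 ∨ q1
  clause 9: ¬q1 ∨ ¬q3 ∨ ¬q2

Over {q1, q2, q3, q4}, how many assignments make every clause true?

There are 2^4 = 16 truth assignments over (q1, q2, q3, q4).
Split on q3. With q3 = True, the clauses containing q3 are satisfied and ¬q3 drops from the rest; 2 of the 2^3 = 8 assignments to the other variables satisfy what remains.
With q3 = False, by the same count on the reduced clause set, 3 assignments work.
(One model: q1=F, q2=F, q3=F, q4=T.)
Total: 2 + 3 = 5.

5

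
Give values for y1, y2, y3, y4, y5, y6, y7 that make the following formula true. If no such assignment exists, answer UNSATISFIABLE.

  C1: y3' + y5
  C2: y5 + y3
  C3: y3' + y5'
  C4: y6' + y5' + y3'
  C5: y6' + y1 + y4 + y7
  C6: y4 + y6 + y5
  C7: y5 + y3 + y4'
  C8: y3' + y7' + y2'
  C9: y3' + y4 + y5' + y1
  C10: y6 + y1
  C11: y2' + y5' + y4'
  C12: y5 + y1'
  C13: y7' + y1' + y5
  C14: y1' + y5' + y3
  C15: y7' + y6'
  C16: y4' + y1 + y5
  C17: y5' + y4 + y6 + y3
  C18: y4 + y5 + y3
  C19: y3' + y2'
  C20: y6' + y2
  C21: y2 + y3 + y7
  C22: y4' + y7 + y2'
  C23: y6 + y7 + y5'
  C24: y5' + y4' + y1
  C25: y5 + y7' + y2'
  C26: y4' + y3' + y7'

Try y3 = 0.
Unit clause (y5) forces y5 = 1.
Unit clause (y1') forces y1 = 0.
Unit clause (y6) forces y6 = 1.
Unit clause (y7') forces y7 = 0.
Unit clause (y4) forces y4 = 1.
But (y4') is also a unit clause — contradiction.
That branch fails; take y3 = 1 instead.
Unit clause (y5) forces y5 = 1.
But (y5') is also a unit clause — contradiction.
Both values of y3 lead to a conflict.

UNSATISFIABLE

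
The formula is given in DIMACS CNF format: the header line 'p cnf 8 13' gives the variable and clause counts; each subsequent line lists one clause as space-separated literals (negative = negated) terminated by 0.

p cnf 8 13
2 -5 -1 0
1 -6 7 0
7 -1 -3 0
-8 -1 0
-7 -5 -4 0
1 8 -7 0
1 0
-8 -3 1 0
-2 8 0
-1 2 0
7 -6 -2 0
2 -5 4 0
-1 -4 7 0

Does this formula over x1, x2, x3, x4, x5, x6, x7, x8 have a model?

No

(x1) alone gives x1 = True.
(¬x8) alone gives x8 = False.
(¬x2) alone gives x2 = False.
But (x2) is also a unit clause — contradiction.
No assignment satisfies every clause.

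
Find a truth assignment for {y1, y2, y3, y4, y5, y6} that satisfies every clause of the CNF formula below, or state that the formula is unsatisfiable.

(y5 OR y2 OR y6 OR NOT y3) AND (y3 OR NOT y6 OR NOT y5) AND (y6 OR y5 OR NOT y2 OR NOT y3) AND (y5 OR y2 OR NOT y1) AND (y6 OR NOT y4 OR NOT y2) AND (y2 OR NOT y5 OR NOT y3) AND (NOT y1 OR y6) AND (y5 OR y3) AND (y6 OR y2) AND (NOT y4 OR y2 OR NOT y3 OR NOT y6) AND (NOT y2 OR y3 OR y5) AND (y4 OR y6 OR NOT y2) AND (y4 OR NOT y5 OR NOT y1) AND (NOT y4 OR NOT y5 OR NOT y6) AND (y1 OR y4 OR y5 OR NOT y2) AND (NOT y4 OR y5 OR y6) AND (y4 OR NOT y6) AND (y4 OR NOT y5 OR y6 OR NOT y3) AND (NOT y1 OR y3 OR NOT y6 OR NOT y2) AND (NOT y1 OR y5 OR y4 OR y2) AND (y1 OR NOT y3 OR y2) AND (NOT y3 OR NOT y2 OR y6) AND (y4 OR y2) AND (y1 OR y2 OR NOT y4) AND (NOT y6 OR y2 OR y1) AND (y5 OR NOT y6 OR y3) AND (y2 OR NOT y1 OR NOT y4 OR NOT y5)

y1=true,  y2=true,  y3=true,  y4=true,  y5=false,  y6=true

Branch on y1: set y1 = true.
(y6) alone gives y6 = true.
(y4) alone gives y4 = true.
(NOT y5) alone gives y5 = false.
(y2) alone gives y2 = true.
(y3) alone gives y3 = true.
This assignment satisfies each clause.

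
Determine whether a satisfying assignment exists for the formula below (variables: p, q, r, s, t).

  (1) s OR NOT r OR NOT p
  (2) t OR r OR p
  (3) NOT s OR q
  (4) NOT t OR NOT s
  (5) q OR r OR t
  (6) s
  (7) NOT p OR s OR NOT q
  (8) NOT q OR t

The clause (s) is unit, so s = true.
The clause (q) is unit, so q = true.
The clause (NOT t) is unit, so t = false.
That conflicts with the unit clause (t).
No assignment satisfies every clause.

No, unsatisfiable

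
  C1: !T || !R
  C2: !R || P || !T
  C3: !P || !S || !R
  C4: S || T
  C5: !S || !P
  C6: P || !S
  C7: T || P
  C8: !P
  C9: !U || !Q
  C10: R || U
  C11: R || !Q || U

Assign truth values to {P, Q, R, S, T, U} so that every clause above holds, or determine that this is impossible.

P: false; Q: false; R: false; S: false; T: true; U: true

Unit clause (!P) forces P = false.
Unit clause (!S) forces S = false.
Unit clause (T) forces T = true.
Unit clause (!R) forces R = false.
Unit clause (U) forces U = true.
Unit clause (!Q) forces Q = false.
All clauses are satisfied.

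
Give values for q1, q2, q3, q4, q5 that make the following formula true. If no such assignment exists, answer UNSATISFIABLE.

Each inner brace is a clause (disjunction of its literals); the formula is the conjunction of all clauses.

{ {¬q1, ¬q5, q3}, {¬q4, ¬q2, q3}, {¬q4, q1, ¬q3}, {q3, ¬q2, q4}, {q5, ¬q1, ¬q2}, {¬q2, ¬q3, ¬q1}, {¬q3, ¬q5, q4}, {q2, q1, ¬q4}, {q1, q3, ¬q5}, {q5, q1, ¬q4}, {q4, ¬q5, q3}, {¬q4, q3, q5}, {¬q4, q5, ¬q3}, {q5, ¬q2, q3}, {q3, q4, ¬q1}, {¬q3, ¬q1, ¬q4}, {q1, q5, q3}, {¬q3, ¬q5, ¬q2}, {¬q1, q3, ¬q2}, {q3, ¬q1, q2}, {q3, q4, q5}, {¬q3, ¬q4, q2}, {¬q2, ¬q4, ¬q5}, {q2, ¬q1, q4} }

q1=False,  q2=False,  q3=True,  q4=False,  q5=False

Try q1 = False.
Try q4 = False.
Try q3 = True.
From the singleton clause (¬q5), q5 = False.
All clauses hold; q2 can take either value.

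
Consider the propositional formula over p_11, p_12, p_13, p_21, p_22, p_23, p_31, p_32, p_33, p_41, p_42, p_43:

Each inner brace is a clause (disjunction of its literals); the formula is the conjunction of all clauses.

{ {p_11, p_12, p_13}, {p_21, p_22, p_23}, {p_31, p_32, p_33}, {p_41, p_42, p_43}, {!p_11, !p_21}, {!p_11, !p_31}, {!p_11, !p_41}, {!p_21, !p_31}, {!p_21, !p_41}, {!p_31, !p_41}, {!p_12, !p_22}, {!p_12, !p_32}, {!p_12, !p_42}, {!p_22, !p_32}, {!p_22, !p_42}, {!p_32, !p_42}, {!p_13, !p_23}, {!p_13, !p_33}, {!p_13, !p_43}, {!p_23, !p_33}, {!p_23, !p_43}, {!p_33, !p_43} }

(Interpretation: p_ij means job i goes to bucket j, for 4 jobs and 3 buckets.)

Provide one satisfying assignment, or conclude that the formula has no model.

UNSATISFIABLE

Case p_11 = false:
Case p_12 = true:
From the singleton clause (!p_22), p_22 = false.
From the singleton clause (!p_32), p_32 = false.
From the singleton clause (!p_42), p_42 = false.
Case p_21 = true:
From the singleton clause (!p_31), p_31 = false.
From the singleton clause (p_33), p_33 = true.
From the singleton clause (!p_41), p_41 = false.
From the singleton clause (p_43), p_43 = true.
That conflicts with the unit clause (!p_43).
That branch fails; take p_21 = false instead.
From the singleton clause (p_23), p_23 = true.
From the singleton clause (!p_13), p_13 = false.
From the singleton clause (!p_33), p_33 = false.
From the singleton clause (p_31), p_31 = true.
From the singleton clause (!p_41), p_41 = false.
From the singleton clause (p_43), p_43 = true.
That conflicts with the unit clause (!p_43).
Both values of p_21 lead to a conflict.
That branch fails; take p_12 = false instead.
From the singleton clause (p_13), p_13 = true.
From the singleton clause (!p_23), p_23 = false.
From the singleton clause (!p_33), p_33 = false.
From the singleton clause (!p_43), p_43 = false.
Case p_21 = true:
From the singleton clause (!p_31), p_31 = false.
From the singleton clause (p_32), p_32 = true.
From the singleton clause (!p_41), p_41 = false.
From the singleton clause (p_42), p_42 = true.
That conflicts with the unit clause (!p_42).
That branch fails; take p_21 = false instead.
From the singleton clause (p_22), p_22 = true.
From the singleton clause (!p_32), p_32 = false.
From the singleton clause (p_31), p_31 = true.
From the singleton clause (!p_41), p_41 = false.
From the singleton clause (p_42), p_42 = true.
That conflicts with the unit clause (!p_42).
Both values of p_21 lead to a conflict.
Both values of p_12 lead to a conflict.
That branch fails; take p_11 = true instead.
From the singleton clause (!p_21), p_21 = false.
From the singleton clause (!p_31), p_31 = false.
From the singleton clause (!p_41), p_41 = false.
Case p_22 = true:
From the singleton clause (!p_12), p_12 = false.
From the singleton clause (!p_32), p_32 = false.
From the singleton clause (p_33), p_33 = true.
From the singleton clause (!p_42), p_42 = false.
From the singleton clause (p_43), p_43 = true.
That conflicts with the unit clause (!p_43).
That branch fails; take p_22 = false instead.
From the singleton clause (p_23), p_23 = true.
From the singleton clause (!p_13), p_13 = false.
From the singleton clause (!p_33), p_33 = false.
From the singleton clause (p_32), p_32 = true.
From the singleton clause (!p_12), p_12 = false.
From the singleton clause (!p_42), p_42 = false.
From the singleton clause (p_43), p_43 = true.
That conflicts with the unit clause (!p_43).
Both values of p_22 lead to a conflict.
Both values of p_11 lead to a conflict.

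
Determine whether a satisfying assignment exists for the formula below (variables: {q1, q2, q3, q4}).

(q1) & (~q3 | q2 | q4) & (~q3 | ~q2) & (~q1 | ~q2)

Unit clause (q1) forces q1 = 1.
Unit clause (~q2) forces q2 = 0.
Suppose q3 = 1.
Unit clause (q4) forces q4 = 1.
This assignment satisfies each clause.
A satisfying assignment: q1: 1, q2: 0, q3: 1, q4: 1.

Yes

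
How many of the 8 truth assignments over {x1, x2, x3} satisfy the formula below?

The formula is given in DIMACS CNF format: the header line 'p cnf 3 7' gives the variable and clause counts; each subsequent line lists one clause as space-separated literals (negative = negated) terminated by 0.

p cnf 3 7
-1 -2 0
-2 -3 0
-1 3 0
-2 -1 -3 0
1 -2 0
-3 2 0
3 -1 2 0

There are 2^3 = 8 truth assignments over (x1, x2, x3).
Check each against the 7 clauses (columns in the order x1, x2, x3):
  F F F  ✓ satisfies all
  F F T  ✗ fails (¬x3 ∨ x2)
  F T F  ✗ fails (x1 ∨ ¬x2)
  F T T  ✗ fails (¬x2 ∨ ¬x3)
  T F F  ✗ fails (¬x1 ∨ x3)
  T F T  ✗ fails (¬x3 ∨ x2)
  T T F  ✗ fails (¬x1 ∨ ¬x2)
  T T T  ✗ fails (¬x1 ∨ ¬x2)
1 of the 8 rows is a model.

1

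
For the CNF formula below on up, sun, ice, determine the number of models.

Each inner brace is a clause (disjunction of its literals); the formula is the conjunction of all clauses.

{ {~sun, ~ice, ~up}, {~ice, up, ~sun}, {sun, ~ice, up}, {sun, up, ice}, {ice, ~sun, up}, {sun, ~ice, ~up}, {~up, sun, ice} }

There are 2^3 = 8 truth assignments over (up, sun, ice).
Split on up. With up = 1, the clauses containing up are satisfied and ~up drops from the rest; 1 of the 2^2 = 4 assignments to the other variables satisfy what remains.
With up = 0, by the same count on the reduced clause set, 0 assignments work.
(One model: up=T, sun=T, ice=F.)
Total: 1 + 0 = 1.

1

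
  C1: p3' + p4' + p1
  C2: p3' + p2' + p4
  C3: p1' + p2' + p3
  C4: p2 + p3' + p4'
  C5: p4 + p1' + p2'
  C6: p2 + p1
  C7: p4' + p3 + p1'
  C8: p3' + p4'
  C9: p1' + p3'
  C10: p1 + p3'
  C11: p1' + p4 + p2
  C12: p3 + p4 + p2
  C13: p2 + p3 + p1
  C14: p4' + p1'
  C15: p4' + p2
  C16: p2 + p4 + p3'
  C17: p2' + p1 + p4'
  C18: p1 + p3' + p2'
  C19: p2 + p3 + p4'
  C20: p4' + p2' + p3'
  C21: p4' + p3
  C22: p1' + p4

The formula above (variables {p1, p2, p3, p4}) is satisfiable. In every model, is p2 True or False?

Suppose p2 = 0.
(p1) alone gives p1 = 1.
(p3') alone gives p3 = 0.
(p4') alone gives p4 = 0.
But (p4) is also a unit clause — contradiction.
So every satisfying assignment has p2 = True.

True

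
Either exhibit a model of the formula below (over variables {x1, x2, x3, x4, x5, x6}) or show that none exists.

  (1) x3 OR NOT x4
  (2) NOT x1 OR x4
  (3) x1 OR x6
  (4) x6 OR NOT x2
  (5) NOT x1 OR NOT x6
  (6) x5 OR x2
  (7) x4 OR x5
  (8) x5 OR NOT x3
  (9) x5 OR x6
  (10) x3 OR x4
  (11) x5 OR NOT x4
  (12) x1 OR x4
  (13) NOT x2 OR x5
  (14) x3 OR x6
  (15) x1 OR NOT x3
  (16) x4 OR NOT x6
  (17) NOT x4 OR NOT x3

UNSATISFIABLE

Case x3 = true:
The clause (x5) is unit, so x5 = true.
The clause (x1) is unit, so x1 = true.
The clause (x4) is unit, so x4 = true.
But (NOT x4) is also a unit clause — contradiction.
That branch fails; take x3 = false instead.
The clause (NOT x4) is unit, so x4 = false.
But (x4) is also a unit clause — contradiction.
Either choice for x3 ends in contradiction.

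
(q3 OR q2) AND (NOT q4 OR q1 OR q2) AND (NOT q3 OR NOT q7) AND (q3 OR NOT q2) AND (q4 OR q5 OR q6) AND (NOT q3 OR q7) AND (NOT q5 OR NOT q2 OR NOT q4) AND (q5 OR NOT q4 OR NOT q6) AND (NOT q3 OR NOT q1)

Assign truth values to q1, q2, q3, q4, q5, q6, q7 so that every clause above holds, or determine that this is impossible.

UNSATISFIABLE

Case q3 = true:
From the singleton clause (NOT q7), q7 = false.
Now (q7) is unsatisfied and unit — conflict.
That branch fails; take q3 = false instead.
From the singleton clause (q2), q2 = true.
Now (NOT q2) is unsatisfied and unit — conflict.
Neither q3 = true nor q3 = false works.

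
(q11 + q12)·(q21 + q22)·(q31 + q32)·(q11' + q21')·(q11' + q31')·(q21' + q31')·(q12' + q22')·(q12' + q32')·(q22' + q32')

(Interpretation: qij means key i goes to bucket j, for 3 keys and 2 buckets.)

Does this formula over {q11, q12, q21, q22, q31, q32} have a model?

No, unsatisfiable

Case q11 = 1:
Unit clause (q21') forces q21 = 0.
Unit clause (q22) forces q22 = 1.
Unit clause (q31') forces q31 = 0.
Unit clause (q32) forces q32 = 1.
That conflicts with the unit clause (q32').
Undo q11 and try q11 = 0.
Unit clause (q12) forces q12 = 1.
Unit clause (q22') forces q22 = 0.
Unit clause (q21) forces q21 = 1.
Unit clause (q31') forces q31 = 0.
Unit clause (q32) forces q32 = 1.
That conflicts with the unit clause (q32').
Neither q11 = 1 nor q11 = 0 works.
No assignment satisfies every clause.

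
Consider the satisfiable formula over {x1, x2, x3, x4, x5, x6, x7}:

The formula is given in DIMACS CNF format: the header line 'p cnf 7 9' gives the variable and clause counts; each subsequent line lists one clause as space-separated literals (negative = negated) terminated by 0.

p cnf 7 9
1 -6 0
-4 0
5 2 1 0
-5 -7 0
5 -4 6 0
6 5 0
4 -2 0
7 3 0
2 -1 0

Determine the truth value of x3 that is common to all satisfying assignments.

True

Suppose x3 = False.
The clause (¬x4) is unit, so x4 = False.
The clause (¬x2) is unit, so x2 = False.
The clause (x7) is unit, so x7 = True.
The clause (¬x5) is unit, so x5 = False.
The clause (x1) is unit, so x1 = True.
Now (¬x1) is unsatisfied and unit — conflict.
So every satisfying assignment has x3 = True.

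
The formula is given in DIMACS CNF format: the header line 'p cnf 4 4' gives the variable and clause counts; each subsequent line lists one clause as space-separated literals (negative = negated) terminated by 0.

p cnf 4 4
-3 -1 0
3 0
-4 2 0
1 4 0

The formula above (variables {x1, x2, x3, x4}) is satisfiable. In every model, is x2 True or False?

True

Suppose x2 = False.
(x3) alone gives x3 = True.
(¬x1) alone gives x1 = False.
(¬x4) alone gives x4 = False.
But (x4) is also a unit clause — contradiction.
So every satisfying assignment has x2 = True.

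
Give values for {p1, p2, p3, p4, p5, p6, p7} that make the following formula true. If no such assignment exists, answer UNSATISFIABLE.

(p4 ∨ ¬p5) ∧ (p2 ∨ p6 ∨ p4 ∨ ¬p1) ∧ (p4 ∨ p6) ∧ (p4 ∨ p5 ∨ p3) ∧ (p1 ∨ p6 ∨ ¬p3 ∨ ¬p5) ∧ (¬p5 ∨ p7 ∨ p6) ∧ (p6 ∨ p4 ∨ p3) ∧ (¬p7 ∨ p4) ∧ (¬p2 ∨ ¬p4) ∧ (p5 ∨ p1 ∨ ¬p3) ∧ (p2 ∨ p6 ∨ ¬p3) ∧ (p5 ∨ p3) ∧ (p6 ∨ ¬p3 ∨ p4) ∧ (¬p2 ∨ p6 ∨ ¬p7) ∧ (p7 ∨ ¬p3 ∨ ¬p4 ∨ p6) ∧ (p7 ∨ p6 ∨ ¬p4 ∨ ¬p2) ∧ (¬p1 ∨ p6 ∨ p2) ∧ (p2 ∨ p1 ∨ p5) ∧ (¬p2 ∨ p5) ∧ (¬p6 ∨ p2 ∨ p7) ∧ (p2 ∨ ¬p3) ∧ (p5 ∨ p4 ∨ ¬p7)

Suppose p4 = True.
Unit clause (¬p2) forces p2 = False.
Unit clause (¬p3) forces p3 = False.
Unit clause (p5) forces p5 = True.
Suppose p7 = True.
Suppose p1 = True.
Unit clause (p6) forces p6 = True.
This assignment satisfies each clause.

p1 ↦ True, p2 ↦ False, p3 ↦ False, p4 ↦ True, p5 ↦ True, p6 ↦ True, p7 ↦ True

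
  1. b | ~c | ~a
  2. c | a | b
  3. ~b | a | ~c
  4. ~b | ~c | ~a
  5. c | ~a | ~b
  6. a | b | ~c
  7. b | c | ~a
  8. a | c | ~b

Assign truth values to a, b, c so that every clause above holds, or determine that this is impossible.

Suppose b = 1.
Suppose a = 1.
The clause (~c) is unit, so c = 0.
That conflicts with the unit clause (c).
That branch fails; take a = 0 instead.
The clause (~c) is unit, so c = 0.
That conflicts with the unit clause (c).
Either choice for a ends in contradiction.
That branch fails; take b = 0 instead.
Suppose c = 0.
The clause (a) is unit, so a = 1.
That conflicts with the unit clause (~a).
That branch fails; take c = 1 instead.
The clause (~a) is unit, so a = 0.
That conflicts with the unit clause (a).
Either choice for c ends in contradiction.
Either choice for b ends in contradiction.

UNSATISFIABLE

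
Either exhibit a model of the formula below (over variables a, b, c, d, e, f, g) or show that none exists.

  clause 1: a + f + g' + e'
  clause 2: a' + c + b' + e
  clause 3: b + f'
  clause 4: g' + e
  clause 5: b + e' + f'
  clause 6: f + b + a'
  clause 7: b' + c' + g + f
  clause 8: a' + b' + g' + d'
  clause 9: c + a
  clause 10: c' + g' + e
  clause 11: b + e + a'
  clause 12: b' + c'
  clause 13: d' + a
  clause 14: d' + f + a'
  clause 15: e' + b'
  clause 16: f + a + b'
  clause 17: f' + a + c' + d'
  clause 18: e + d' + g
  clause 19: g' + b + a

Branch on b: set b = 0.
(f') alone gives f = 0.
(a') alone gives a = 0.
(c) alone gives c = 1.
(d') alone gives d = 0.
(g') alone gives g = 0.
No clause remains; e is free.

a: 0,  b: 0,  c: 1,  d: 0,  e: 1,  f: 0,  g: 0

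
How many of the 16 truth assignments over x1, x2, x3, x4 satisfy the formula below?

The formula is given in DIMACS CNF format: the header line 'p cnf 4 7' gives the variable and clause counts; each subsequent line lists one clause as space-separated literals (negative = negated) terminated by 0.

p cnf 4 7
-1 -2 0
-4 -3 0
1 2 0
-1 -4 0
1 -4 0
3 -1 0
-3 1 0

2

There are 2^4 = 16 truth assignments over (x1, x2, x3, x4).
Split on x2. With x2 = True, the clauses containing x2 are satisfied and ¬x2 drops from the rest; 1 of the 2^3 = 8 assignments to the other variables satisfy what remains.
With x2 = False, by the same count on the reduced clause set, 1 assignment works.
(One model: x1=F, x2=T, x3=F, x4=F.)
Total: 1 + 1 = 2.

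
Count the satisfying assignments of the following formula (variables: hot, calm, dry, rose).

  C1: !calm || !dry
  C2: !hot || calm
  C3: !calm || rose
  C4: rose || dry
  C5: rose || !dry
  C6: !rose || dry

There are 2^4 = 16 truth assignments over (hot, calm, dry, rose).
Check each against the 6 clauses (columns in the order hot, calm, dry, rose):
  F F F F  ✗ fails (rose || dry)
  F F F T  ✗ fails (!rose || dry)
  F F T F  ✗ fails (rose || !dry)
  F F T T  ✓ satisfies all
  F T F F  ✗ fails (!calm || rose)
  F T F T  ✗ fails (!rose || dry)
  F T T F  ✗ fails (!calm || !dry)
  F T T T  ✗ fails (!calm || !dry)
  T F F F  ✗ fails (!hot || calm)
  T F F T  ✗ fails (!hot || calm)
  T F T F  ✗ fails (!hot || calm)
  T F T T  ✗ fails (!hot || calm)
  T T F F  ✗ fails (!calm || rose)
  T T F T  ✗ fails (!rose || dry)
  T T T F  ✗ fails (!calm || !dry)
  T T T T  ✗ fails (!calm || !dry)
1 of the 16 rows is a model.

1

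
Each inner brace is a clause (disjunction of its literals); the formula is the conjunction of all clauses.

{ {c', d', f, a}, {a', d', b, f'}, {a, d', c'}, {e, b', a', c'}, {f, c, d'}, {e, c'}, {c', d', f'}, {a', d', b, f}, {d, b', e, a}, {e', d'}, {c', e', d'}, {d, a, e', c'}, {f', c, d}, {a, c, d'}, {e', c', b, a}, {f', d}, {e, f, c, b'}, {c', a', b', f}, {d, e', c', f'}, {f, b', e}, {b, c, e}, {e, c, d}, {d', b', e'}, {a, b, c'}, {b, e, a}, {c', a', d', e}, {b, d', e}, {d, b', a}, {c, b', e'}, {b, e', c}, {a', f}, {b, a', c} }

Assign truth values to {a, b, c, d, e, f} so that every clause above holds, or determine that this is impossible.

a ↦ 1,  b ↦ 1,  c ↦ 0,  d ↦ 1,  e ↦ 0,  f ↦ 1

Branch on e: set e = 0.
The clause (c') is unit, so c = 0.
The clause (b) is unit, so b = 1.
The clause (f) is unit, so f = 1.
The clause (d) is unit, so d = 1.
The clause (a) is unit, so a = 1.
This assignment satisfies each clause.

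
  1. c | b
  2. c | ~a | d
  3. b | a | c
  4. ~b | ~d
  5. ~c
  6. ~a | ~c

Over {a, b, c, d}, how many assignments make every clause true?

1

There are 2^4 = 16 truth assignments over (a, b, c, d).
Check each against the 6 clauses (columns in the order a, b, c, d):
  F F F F  ✗ fails (c | b)
  F F F T  ✗ fails (c | b)
  F F T F  ✗ fails (~c)
  F F T T  ✗ fails (~c)
  F T F F  ✓ satisfies all
  F T F T  ✗ fails (~b | ~d)
  F T T F  ✗ fails (~c)
  F T T T  ✗ fails (~b | ~d)
  T F F F  ✗ fails (c | b)
  T F F T  ✗ fails (c | b)
  T F T F  ✗ fails (~c)
  T F T T  ✗ fails (~c)
  T T F F  ✗ fails (c | ~a | d)
  T T F T  ✗ fails (~b | ~d)
  T T T F  ✗ fails (~c)
  T T T T  ✗ fails (~b | ~d)
1 of the 16 rows is a model.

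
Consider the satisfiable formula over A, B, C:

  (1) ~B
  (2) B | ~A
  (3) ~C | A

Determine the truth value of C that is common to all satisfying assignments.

Suppose C = 1.
(~B) alone gives B = 0.
(~A) alone gives A = 0.
Now (A) is unsatisfied and unit — conflict.
So every satisfying assignment has C = False.

False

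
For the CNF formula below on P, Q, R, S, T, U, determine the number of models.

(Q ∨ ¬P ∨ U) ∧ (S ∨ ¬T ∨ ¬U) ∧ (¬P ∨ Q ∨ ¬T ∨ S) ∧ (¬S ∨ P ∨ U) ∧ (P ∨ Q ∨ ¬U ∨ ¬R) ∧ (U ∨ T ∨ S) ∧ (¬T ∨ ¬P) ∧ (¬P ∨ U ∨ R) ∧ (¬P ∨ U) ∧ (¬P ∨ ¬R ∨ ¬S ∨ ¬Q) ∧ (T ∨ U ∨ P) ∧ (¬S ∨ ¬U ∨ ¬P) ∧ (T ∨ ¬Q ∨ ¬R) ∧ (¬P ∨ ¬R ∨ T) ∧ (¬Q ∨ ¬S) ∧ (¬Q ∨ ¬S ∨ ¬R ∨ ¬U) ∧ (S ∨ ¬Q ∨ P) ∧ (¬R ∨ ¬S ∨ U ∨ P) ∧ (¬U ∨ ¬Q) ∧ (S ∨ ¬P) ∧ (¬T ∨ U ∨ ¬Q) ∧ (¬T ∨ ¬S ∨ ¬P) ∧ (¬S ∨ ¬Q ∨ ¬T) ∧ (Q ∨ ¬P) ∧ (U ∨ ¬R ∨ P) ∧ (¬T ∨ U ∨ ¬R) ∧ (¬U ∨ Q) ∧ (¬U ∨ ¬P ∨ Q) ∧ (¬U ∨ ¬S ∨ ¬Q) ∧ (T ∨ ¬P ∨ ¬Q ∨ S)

1

There are 2^6 = 64 truth assignments over (P, Q, R, S, T, U).
Split on R. With R = True, the clauses containing R are satisfied and ¬R drops from the rest; 0 of the 2^5 = 32 assignments to the other variables satisfy what remains.
With R = False, by the same count on the reduced clause set, 1 assignment works.
(One model: P=F, Q=F, R=F, S=F, T=T, U=F.)
Total: 0 + 1 = 1.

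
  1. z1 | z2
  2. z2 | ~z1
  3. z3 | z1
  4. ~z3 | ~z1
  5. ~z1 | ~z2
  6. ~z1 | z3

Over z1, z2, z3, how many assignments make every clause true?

There are 2^3 = 8 truth assignments over (z1, z2, z3).
Check each against the 6 clauses (columns in the order z1, z2, z3):
  F F F  ✗ fails (z1 | z2)
  F F T  ✗ fails (z1 | z2)
  F T F  ✗ fails (z3 | z1)
  F T T  ✓ satisfies all
  T F F  ✗ fails (z2 | ~z1)
  T F T  ✗ fails (z2 | ~z1)
  T T F  ✗ fails (~z1 | ~z2)
  T T T  ✗ fails (~z3 | ~z1)
1 of the 8 rows is a model.

1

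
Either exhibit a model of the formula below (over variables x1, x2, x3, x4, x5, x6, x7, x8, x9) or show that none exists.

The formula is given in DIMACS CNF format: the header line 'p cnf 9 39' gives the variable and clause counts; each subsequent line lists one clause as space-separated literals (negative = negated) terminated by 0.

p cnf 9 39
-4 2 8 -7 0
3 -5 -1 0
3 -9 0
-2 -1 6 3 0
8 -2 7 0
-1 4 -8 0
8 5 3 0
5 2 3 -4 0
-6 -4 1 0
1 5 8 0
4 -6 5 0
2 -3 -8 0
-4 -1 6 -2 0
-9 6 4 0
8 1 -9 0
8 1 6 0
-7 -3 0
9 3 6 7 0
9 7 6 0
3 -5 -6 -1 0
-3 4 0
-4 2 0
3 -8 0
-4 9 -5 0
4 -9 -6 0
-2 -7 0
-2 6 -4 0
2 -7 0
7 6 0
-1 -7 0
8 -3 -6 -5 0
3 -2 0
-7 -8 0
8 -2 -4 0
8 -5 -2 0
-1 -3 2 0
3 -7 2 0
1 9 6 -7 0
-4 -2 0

Case x3 = False:
From the singleton clause (¬x9), x9 = False.
From the singleton clause (¬x8), x8 = False.
From the singleton clause (x5), x5 = True.
From the singleton clause (¬x1), x1 = False.
From the singleton clause (x6), x6 = True.
From the singleton clause (¬x4), x4 = False.
From the singleton clause (¬x2), x2 = False.
From the singleton clause (¬x7), x7 = False.
Every clause now holds.

x1: False,  x2: False,  x3: False,  x4: False,  x5: True,  x6: True,  x7: False,  x8: False,  x9: False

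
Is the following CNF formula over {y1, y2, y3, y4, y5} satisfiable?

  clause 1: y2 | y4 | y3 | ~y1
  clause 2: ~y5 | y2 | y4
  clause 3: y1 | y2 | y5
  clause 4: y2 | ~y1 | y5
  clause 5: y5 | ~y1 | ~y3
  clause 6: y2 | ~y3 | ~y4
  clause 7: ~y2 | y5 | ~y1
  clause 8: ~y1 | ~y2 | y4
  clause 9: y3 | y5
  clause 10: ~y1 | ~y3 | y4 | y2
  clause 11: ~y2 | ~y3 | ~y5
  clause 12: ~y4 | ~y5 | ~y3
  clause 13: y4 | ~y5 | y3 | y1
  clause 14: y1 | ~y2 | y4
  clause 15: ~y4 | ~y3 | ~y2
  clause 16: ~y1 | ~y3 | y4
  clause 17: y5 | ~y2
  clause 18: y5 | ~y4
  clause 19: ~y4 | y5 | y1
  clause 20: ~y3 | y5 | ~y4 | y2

Yes

Try y3 = 0.
Unit clause (y5) forces y5 = 1.
Try y2 = 1.
Try y1 = 1.
Unit clause (y4) forces y4 = 1.
Every clause now holds.
A satisfying assignment: y1=1,  y2=1,  y3=0,  y4=1,  y5=1.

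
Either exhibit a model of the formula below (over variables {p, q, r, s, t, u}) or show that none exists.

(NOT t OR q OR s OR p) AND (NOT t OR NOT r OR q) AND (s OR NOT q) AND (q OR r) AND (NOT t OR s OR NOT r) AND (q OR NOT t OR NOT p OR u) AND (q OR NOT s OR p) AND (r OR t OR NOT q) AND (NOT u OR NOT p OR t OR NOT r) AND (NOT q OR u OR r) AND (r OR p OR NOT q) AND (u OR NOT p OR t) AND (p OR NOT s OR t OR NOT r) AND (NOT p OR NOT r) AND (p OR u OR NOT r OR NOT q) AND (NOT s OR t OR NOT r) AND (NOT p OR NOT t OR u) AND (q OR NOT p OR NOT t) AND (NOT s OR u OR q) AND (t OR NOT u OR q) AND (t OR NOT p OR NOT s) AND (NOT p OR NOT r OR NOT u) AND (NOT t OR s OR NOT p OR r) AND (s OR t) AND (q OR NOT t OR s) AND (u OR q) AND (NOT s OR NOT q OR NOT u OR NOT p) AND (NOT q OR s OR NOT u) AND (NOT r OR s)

p: false; q: true; r: true; s: true; t: true; u: true

Suppose s = true.
Suppose q = true.
Suppose r = true.
Unit clause (NOT p) forces p = false.
Unit clause (t) forces t = true.
Unit clause (u) forces u = true.
This assignment satisfies each clause.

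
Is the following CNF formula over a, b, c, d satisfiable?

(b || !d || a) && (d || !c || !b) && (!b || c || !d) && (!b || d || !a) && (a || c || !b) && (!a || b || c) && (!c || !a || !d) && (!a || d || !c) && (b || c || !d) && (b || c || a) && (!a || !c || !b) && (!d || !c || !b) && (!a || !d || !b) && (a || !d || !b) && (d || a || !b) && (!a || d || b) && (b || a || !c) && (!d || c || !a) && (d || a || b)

Case b = true:
Case d = true:
Unit clause (c) forces c = true.
That conflicts with the unit clause (!c).
Undo d and try d = false.
Unit clause (!c) forces c = false.
Unit clause (!a) forces a = false.
That conflicts with the unit clause (a).
Both values of d lead to a conflict.
Undo b and try b = false.
Case d = false:
Unit clause (!a) forces a = false.
That conflicts with the unit clause (a).
Undo d and try d = true.
Unit clause (a) forces a = true.
Unit clause (c) forces c = true.
That conflicts with the unit clause (!c).
Both values of d lead to a conflict.
Both values of b lead to a conflict.
No assignment satisfies every clause.

Unsatisfiable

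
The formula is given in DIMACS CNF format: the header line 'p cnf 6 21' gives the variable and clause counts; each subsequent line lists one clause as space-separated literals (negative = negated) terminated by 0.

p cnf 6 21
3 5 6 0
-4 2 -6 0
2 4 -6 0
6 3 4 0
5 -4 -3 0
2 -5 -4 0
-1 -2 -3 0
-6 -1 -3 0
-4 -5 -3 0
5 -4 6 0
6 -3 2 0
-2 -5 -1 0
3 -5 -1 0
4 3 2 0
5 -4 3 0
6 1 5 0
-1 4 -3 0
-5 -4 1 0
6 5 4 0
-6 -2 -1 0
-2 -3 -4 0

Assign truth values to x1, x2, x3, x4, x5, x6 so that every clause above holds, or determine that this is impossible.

Case x3 = True:
Case x5 = True:
From the singleton clause (¬x4), x4 = False.
From the singleton clause (¬x1), x1 = False.
Case x2 = True:
Every clause is now satisfied; x6 is unconstrained.

x1=False, x2=True, x3=True, x4=False, x5=True, x6=False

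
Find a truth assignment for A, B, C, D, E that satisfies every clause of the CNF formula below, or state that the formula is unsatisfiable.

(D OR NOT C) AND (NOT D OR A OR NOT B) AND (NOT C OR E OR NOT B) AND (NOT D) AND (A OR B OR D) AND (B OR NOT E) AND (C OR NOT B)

A=true,  B=false,  C=false,  D=false,  E=false

Unit clause (NOT D) forces D = false.
Unit clause (NOT C) forces C = false.
Unit clause (NOT B) forces B = false.
Unit clause (A) forces A = true.
Unit clause (NOT E) forces E = false.
All clauses are satisfied.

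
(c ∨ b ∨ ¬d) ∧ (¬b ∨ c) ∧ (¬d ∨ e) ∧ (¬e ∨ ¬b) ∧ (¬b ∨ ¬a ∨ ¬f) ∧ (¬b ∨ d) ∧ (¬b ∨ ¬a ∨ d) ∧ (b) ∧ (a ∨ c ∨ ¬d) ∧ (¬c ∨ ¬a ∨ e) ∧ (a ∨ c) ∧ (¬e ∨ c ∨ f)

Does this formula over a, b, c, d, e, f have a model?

Unsatisfiable

The clause (b) is unit, so b = True.
The clause (c) is unit, so c = True.
The clause (¬e) is unit, so e = False.
The clause (¬d) is unit, so d = False.
That conflicts with the unit clause (d).
No assignment satisfies every clause.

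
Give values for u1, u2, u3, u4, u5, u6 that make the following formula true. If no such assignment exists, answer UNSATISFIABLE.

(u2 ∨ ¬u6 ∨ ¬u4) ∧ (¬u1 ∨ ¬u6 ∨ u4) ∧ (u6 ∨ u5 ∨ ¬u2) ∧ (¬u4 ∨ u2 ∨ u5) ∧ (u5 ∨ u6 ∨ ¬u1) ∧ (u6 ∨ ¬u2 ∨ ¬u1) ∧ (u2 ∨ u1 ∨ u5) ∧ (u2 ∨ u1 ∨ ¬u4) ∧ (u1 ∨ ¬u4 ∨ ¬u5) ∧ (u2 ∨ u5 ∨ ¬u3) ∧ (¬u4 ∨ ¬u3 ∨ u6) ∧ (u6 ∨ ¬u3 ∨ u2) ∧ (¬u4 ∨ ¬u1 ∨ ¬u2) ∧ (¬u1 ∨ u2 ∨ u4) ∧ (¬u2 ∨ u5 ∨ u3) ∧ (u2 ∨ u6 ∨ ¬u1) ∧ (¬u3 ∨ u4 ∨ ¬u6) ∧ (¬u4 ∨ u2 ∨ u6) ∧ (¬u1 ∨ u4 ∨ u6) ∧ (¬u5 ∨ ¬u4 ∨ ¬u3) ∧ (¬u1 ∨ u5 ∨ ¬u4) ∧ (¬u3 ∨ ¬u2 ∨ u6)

Branch on u2: set u2 = True.
Branch on u6: set u6 = False.
(u5) alone gives u5 = True.
(¬u1) alone gives u1 = False.
(¬u4) alone gives u4 = False.
(¬u3) alone gives u3 = False.
Every clause now holds.

u1 ↦ False; u2 ↦ True; u3 ↦ False; u4 ↦ False; u5 ↦ True; u6 ↦ False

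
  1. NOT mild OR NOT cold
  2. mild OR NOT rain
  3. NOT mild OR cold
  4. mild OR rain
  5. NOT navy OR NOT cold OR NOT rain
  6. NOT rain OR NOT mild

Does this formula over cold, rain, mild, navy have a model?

Case mild = false:
The clause (NOT rain) is unit, so rain = false.
But (rain) is also a unit clause — contradiction.
Undo mild and try mild = true.
The clause (NOT cold) is unit, so cold = false.
But (cold) is also a unit clause — contradiction.
Either choice for mild ends in contradiction.
No assignment satisfies every clause.

No, unsatisfiable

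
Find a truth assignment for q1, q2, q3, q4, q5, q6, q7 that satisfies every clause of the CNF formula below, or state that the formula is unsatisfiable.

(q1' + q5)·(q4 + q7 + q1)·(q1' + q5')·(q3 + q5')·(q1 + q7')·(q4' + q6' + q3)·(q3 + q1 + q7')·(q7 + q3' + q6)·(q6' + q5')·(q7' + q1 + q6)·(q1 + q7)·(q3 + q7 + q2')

Suppose q1 = 0.
Unit clause (q7') forces q7 = 0.
Now (q7) is unsatisfied and unit — conflict.
Backtrack on q1: now try q1 = 1.
Unit clause (q5) forces q5 = 1.
Now (q5') is unsatisfied and unit — conflict.
Both values of q1 lead to a conflict.

UNSATISFIABLE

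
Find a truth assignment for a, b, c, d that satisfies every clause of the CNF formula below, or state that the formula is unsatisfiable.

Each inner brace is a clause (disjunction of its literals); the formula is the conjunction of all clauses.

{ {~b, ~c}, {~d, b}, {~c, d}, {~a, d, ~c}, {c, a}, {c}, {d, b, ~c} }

The clause (c) is unit, so c = 1.
The clause (~b) is unit, so b = 0.
The clause (~d) is unit, so d = 0.
But (d) is also a unit clause — contradiction.

UNSATISFIABLE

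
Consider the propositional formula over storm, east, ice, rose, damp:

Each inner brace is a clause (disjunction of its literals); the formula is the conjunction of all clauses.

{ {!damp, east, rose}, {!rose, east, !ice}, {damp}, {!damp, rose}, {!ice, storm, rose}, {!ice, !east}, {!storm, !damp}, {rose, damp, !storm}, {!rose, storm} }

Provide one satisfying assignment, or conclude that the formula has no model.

Unit clause (damp) forces damp = true.
Unit clause (rose) forces rose = true.
Unit clause (!storm) forces storm = false.
That conflicts with the unit clause (storm).

UNSATISFIABLE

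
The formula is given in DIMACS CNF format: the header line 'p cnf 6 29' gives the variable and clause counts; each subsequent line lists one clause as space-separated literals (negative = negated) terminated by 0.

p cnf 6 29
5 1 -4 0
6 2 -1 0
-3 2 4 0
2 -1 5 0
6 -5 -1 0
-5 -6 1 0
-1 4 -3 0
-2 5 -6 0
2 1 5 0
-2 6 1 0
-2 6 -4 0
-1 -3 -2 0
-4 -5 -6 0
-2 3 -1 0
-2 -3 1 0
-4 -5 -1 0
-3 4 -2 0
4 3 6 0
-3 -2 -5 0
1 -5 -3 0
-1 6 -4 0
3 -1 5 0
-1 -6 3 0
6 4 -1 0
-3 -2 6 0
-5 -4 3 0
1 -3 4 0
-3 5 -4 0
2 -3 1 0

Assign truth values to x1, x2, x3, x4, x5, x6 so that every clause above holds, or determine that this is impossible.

UNSATISFIABLE

Case x5 = True:
Case x6 = True:
(x1) alone gives x1 = True.
(¬x4) alone gives x4 = False.
(¬x3) alone gives x3 = False.
But (x3) is also a unit clause — contradiction.
Undo x6 and try x6 = False.
(¬x1) alone gives x1 = False.
(¬x2) alone gives x2 = False.
(¬x3) alone gives x3 = False.
(x4) alone gives x4 = True.
But (¬x4) is also a unit clause — contradiction.
Both values of x6 lead to a conflict.
Undo x5 and try x5 = False.
Case x1 = True:
(x2) alone gives x2 = True.
(¬x6) alone gives x6 = False.
(¬x4) alone gives x4 = False.
But (x4) is also a unit clause — contradiction.
Undo x1 and try x1 = False.
(¬x4) alone gives x4 = False.
(x2) alone gives x2 = True.
(¬x6) alone gives x6 = False.
But (x6) is also a unit clause — contradiction.
Both values of x1 lead to a conflict.
Both values of x5 lead to a conflict.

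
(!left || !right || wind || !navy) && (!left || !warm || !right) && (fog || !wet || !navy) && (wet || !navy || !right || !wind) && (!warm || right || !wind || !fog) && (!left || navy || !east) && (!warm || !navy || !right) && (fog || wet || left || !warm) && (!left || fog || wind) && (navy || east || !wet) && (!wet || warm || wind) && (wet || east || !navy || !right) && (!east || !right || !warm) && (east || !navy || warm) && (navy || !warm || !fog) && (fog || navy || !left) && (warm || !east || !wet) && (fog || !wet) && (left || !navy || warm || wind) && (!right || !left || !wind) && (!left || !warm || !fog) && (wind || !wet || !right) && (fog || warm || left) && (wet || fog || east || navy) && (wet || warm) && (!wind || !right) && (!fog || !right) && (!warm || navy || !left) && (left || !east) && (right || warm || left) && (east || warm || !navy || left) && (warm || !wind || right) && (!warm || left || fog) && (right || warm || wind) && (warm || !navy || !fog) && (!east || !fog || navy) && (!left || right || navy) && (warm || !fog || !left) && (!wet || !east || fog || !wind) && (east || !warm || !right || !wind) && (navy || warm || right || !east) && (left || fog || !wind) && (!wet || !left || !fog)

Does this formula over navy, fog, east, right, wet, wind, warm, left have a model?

Satisfiable

Suppose fog = false.
(!wet) alone gives wet = false.
(warm) alone gives warm = true.
(left) alone gives left = true.
(!right) alone gives right = false.
(wind) alone gives wind = true.
(navy) alone gives navy = true.
No clause remains; east is free.
A satisfying assignment: navy ↦ true, fog ↦ false, east ↦ true, right ↦ false, wet ↦ false, wind ↦ true, warm ↦ true, left ↦ true.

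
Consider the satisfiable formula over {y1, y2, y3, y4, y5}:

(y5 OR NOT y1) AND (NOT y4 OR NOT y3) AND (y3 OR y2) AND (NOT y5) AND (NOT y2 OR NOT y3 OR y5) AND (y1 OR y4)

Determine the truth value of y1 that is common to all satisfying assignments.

Suppose y1 = true.
Unit clause (y5) forces y5 = true.
That conflicts with the unit clause (NOT y5).
So every satisfying assignment has y1 = False.

False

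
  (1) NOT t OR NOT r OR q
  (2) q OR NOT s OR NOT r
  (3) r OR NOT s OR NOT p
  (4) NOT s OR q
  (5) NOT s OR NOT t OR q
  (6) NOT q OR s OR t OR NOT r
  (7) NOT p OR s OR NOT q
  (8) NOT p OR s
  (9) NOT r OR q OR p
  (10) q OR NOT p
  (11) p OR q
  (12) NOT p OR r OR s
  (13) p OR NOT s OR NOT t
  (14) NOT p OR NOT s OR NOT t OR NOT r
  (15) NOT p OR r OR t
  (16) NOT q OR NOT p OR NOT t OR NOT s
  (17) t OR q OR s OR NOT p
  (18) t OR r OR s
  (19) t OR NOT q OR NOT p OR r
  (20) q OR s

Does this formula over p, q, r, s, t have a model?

Satisfiable

Suppose s = true.
The clause (q) is unit, so q = true.
Suppose r = true.
Suppose p = false.
The clause (NOT t) is unit, so t = false.
This assignment satisfies each clause.
A satisfying assignment: p ↦ false,  q ↦ true,  r ↦ true,  s ↦ true,  t ↦ false.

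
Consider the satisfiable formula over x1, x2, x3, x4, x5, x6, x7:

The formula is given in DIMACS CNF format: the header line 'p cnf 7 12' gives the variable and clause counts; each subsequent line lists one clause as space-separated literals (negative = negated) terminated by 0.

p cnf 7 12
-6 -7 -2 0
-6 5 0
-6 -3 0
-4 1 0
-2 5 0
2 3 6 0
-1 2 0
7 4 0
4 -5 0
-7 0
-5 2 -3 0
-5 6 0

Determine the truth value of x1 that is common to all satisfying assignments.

True

Suppose x1 = False.
The clause (¬x4) is unit, so x4 = False.
The clause (x7) is unit, so x7 = True.
But (¬x7) is also a unit clause — contradiction.
So every satisfying assignment has x1 = True.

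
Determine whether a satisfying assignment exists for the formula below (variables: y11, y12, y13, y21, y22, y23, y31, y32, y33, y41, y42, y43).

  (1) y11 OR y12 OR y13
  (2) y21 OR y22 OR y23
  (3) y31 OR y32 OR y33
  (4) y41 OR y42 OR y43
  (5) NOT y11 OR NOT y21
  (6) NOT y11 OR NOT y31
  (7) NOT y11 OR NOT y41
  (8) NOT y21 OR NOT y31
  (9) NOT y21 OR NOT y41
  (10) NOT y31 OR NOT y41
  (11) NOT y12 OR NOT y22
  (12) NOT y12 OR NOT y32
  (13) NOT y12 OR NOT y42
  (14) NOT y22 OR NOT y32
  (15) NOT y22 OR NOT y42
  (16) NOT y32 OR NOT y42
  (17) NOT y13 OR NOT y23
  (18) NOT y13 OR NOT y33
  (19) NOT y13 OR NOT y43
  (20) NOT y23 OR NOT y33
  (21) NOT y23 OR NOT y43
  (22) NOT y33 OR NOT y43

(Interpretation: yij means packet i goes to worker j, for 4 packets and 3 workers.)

Unsatisfiable

Branch on y11: set y11 = false.
Branch on y12: set y12 = true.
The clause (NOT y22) is unit, so y22 = false.
The clause (NOT y32) is unit, so y32 = false.
The clause (NOT y42) is unit, so y42 = false.
Branch on y21: set y21 = true.
The clause (NOT y31) is unit, so y31 = false.
The clause (y33) is unit, so y33 = true.
The clause (NOT y41) is unit, so y41 = false.
The clause (y43) is unit, so y43 = true.
Now (NOT y43) is unsatisfied and unit — conflict.
Undo y21 and try y21 = false.
The clause (y23) is unit, so y23 = true.
The clause (NOT y13) is unit, so y13 = false.
The clause (NOT y33) is unit, so y33 = false.
The clause (y31) is unit, so y31 = true.
The clause (NOT y41) is unit, so y41 = false.
The clause (y43) is unit, so y43 = true.
Now (NOT y43) is unsatisfied and unit — conflict.
Either choice for y21 ends in contradiction.
Undo y12 and try y12 = false.
The clause (y13) is unit, so y13 = true.
The clause (NOT y23) is unit, so y23 = false.
The clause (NOT y33) is unit, so y33 = false.
The clause (NOT y43) is unit, so y43 = false.
Branch on y21: set y21 = true.
The clause (NOT y31) is unit, so y31 = false.
The clause (y32) is unit, so y32 = true.
The clause (NOT y41) is unit, so y41 = false.
The clause (y42) is unit, so y42 = true.
Now (NOT y42) is unsatisfied and unit — conflict.
Undo y21 and try y21 = false.
The clause (y22) is unit, so y22 = true.
The clause (NOT y32) is unit, so y32 = false.
The clause (y31) is unit, so y31 = true.
The clause (NOT y41) is unit, so y41 = false.
The clause (y42) is unit, so y42 = true.
Now (NOT y42) is unsatisfied and unit — conflict.
Either choice for y21 ends in contradiction.
Either choice for y12 ends in contradiction.
Undo y11 and try y11 = true.
The clause (NOT y21) is unit, so y21 = false.
The clause (NOT y31) is unit, so y31 = false.
The clause (NOT y41) is unit, so y41 = false.
Branch on y22: set y22 = true.
The clause (NOT y12) is unit, so y12 = false.
The clause (NOT y32) is unit, so y32 = false.
The clause (y33) is unit, so y33 = true.
The clause (NOT y42) is unit, so y42 = false.
The clause (y43) is unit, so y43 = true.
Now (NOT y43) is unsatisfied and unit — conflict.
Undo y22 and try y22 = false.
The clause (y23) is unit, so y23 = true.
The clause (NOT y13) is unit, so y13 = false.
The clause (NOT y33) is unit, so y33 = false.
The clause (y32) is unit, so y32 = true.
The clause (NOT y12) is unit, so y12 = false.
The clause (NOT y42) is unit, so y42 = false.
The clause (y43) is unit, so y43 = true.
Now (NOT y43) is unsatisfied and unit — conflict.
Either choice for y22 ends in contradiction.
Either choice for y11 ends in contradiction.
No assignment satisfies every clause.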